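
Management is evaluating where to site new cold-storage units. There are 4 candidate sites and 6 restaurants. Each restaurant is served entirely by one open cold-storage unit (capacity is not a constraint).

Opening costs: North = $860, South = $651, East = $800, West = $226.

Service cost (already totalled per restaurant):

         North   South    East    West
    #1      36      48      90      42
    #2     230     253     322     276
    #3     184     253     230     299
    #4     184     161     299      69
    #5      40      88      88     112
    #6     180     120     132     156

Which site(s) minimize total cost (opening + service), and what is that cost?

For any fixed open set, each restaurant goes to its cheapest open site; total = fixed + service.
{West}: #1→West 42, #2→West 276, #3→West 299, #4→West 69, #5→West 112, #6→West 156. Service 954; fixed 226; total 1180.
{South}: service 923 + fixed 651 = 1574
{South, West}: service 825 + fixed 877 = 1702
{North, South, East, West}: service 679 + fixed 2537 = 3216
No other subset beats 1180.

Open West only; minimum total cost 1180.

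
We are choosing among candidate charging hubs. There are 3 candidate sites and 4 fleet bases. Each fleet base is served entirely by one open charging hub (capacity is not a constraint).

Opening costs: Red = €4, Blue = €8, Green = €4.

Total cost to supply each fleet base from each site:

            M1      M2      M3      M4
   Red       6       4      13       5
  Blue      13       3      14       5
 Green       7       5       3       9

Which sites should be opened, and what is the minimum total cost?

For any fixed open set, each fleet base goes to its cheapest open site; total = fixed + service.
{Red, Green}: M1→Red 6, M2→Red 4, M3→Green 3, M4→Red 5. Service 18; fixed 8; total 26.
{Green}: service 24 + fixed 4 = 28
{Blue, Green}: service 18 + fixed 12 = 30
{Red, Blue, Green}: service 17 + fixed 16 = 33
No other subset beats 26.

Open Red and Green; minimum total cost 26.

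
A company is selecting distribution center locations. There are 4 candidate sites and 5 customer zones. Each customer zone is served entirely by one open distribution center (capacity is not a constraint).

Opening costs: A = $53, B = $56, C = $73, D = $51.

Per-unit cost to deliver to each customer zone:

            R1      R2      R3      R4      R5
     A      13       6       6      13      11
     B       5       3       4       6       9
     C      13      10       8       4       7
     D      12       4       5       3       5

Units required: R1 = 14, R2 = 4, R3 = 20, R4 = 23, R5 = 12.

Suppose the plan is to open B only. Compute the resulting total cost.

Total cost: 464

Each customer zone is assigned to its cheapest site among the open ones.
{B}: R1→B 5·14=70, R2→B 3·4=12, R3→B 4·20=80, R4→B 6·23=138, R5→B 9·12=108. Service 408; fixed 56; total 464.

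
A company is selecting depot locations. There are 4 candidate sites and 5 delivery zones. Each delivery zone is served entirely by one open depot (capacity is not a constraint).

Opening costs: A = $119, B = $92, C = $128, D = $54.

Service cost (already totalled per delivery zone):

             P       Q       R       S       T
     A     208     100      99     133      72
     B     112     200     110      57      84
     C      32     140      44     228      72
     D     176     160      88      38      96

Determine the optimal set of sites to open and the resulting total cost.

For any fixed open set, each delivery zone goes to its cheapest open site; total = fixed + service.
{C, D}: P→C 32, Q→C 140, R→C 44, S→D 38, T→C 72. Service 326; fixed 182; total 508.
{B, C}: service 345 + fixed 220 = 565
{A, C, D}: P→C 32, Q→A 100, R→C 44, S→D 38, T→A 72. Service 286; fixed 301; total 587.
{A, B, C, D}: service 286 + fixed 393 = 679
(All 15 nonempty subsets were checked; C and D is lowest.)

Open C and D; minimum total cost 508.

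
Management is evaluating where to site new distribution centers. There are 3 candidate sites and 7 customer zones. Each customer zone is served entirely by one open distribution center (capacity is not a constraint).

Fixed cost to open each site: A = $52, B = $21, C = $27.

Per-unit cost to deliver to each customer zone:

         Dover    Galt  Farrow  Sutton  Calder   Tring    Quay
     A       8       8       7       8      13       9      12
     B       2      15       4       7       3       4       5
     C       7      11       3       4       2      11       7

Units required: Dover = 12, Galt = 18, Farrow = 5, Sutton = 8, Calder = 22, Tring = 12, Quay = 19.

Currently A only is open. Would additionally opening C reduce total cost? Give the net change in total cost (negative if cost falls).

Yes — net change −374 (cost falls by 374).

Current service cost with {A}: 961.
Adding C: each customer zone re-picks its cheapest; new service cost 560, saving 401.
Extra fixed cost: 27. Net change = 27 − 401 = -374.
(Totals: 1013 → 639.)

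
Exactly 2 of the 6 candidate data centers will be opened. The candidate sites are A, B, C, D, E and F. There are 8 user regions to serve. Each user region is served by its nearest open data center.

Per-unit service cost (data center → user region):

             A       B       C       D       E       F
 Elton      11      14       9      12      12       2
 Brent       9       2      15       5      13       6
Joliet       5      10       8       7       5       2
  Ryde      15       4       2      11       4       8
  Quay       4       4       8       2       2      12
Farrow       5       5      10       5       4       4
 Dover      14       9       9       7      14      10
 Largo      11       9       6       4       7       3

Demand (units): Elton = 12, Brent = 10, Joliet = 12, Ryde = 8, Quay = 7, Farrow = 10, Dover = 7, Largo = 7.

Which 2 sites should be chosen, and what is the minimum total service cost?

With exactly 2 open, each user region uses its cheapest among the chosen.
{B, F}: Elton→F 2·12=24, Brent→B 2·10=20, Joliet→F 2·12=24, Ryde→B 4·8=32, Quay→B 4·7=28, Farrow→F 4·10=40, Dover→B 9·7=63, Largo→F 3·7=21. Service cost 252.
{E, F}: service cost 285
{D, F}: service cost 286
Among all 15 size-2 choices, {B, F} is lowest.

Choose B and F; total service cost 252.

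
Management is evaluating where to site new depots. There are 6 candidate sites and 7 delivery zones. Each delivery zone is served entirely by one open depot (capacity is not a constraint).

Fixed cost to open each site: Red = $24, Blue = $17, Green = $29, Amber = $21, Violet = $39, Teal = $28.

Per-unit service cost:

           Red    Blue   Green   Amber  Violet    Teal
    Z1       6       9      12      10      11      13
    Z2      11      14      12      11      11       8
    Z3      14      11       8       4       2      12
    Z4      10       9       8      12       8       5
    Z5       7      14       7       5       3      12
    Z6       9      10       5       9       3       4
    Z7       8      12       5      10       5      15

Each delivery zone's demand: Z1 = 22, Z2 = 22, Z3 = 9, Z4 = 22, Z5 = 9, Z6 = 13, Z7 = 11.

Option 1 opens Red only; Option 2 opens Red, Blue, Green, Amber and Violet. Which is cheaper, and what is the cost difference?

Option 1: {Red}: Z1→Red 6·22=132, Z2→Red 11·22=242, Z3→Red 14·9=126, Z4→Red 10·22=220, Z5→Red 7·9=63, Z6→Red 9·13=117, Z7→Red 8·11=88. Service 988; fixed 24; total 1012.
Option 2: {Red, Blue, Green, Amber, Violet}: Z1→Red 6·22=132, Z2→Red 11·22=242, Z3→Violet 2·9=18, Z4→Green 8·22=176, Z5→Violet 3·9=27, Z6→Violet 3·13=39, Z7→Green 5·11=55. Service 689; fixed 130; total 819.
Difference: |1012 − 819| = 193.

Option 2 is cheaper by 193.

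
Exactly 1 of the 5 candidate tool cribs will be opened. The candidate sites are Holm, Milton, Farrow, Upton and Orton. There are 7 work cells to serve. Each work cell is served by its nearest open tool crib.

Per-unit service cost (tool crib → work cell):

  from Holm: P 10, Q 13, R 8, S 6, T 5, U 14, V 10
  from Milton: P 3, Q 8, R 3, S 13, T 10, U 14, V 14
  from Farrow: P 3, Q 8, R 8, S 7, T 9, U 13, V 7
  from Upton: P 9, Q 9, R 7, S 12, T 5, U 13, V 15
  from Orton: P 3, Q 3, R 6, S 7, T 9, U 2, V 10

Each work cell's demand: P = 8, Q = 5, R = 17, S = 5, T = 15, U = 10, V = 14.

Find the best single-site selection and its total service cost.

Choose Orton only; total service cost 471.

With exactly 1 open, each work cell uses its cheapest among the chosen.
{Orton}: P→Orton 3·8=24, Q→Orton 3·5=15, R→Orton 6·17=102, S→Orton 7·5=35, T→Orton 9·15=135, U→Orton 2·10=20, V→Orton 10·14=140. Service cost 471.
{Farrow}: service cost 598
{Holm}: service cost 666
Among all 5 size-1 choices, {Orton} is lowest.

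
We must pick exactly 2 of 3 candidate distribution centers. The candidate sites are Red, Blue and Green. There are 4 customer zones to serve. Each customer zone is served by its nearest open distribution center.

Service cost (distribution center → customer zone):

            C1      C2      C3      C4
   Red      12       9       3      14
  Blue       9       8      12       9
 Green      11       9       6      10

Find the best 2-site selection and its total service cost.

Choose Red and Blue; total service cost 29.

With exactly 2 open, each customer zone uses its cheapest among the chosen.
{Red, Blue}: C1→Blue 9, C2→Blue 8, C3→Red 3, C4→Blue 9. Service cost 29.
{Blue, Green}: service cost 32
{Red, Green}: service cost 33
Among all 3 size-2 choices, {Red, Blue} is lowest.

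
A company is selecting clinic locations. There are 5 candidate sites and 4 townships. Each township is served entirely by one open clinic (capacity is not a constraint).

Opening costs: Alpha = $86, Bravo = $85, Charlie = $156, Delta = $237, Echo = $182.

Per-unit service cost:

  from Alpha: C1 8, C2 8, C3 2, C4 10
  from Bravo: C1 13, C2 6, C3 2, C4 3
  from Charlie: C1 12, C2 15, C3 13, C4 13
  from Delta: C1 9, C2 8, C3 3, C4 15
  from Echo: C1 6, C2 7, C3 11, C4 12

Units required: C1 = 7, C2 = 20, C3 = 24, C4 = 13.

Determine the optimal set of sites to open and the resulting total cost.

For any fixed open set, each township goes to its cheapest open site; total = fixed + service.
{Bravo}: C1→Bravo 13·7=91, C2→Bravo 6·20=120, C3→Bravo 2·24=48, C4→Bravo 3·13=39. Service 298; fixed 85; total 383.
{Alpha, Bravo}: service 263 + fixed 171 = 434
{Alpha}: service 394 + fixed 86 = 480
{Alpha, Bravo, Charlie, Delta, Echo}: C1→Echo 6·7=42, C2→Bravo 6·20=120, C3→Alpha 2·24=48, C4→Bravo 3·13=39. Service 249; fixed 746; total 995.
No other subset beats 383.

Open Bravo only; minimum total cost 383.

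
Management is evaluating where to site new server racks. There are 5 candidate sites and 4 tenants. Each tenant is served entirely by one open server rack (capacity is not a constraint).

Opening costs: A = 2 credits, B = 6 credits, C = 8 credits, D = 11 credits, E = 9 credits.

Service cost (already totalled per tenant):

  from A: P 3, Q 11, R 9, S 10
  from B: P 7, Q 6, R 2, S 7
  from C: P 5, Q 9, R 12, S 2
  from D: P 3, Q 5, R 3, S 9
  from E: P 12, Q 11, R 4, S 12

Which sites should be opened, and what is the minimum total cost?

Open A and B; minimum total cost 26.

For any fixed open set, each tenant goes to its cheapest open site; total = fixed + service.
{A, B}: P→A 3, Q→B 6, R→B 2, S→B 7. Service 18; fixed 8; total 26.
{B}: service 22 + fixed 6 = 28
{A, B, C}: service 13 + fixed 16 = 29
{A, B, C, D, E}: P→A 3, Q→D 5, R→B 2, S→C 2. Service 12; fixed 36; total 48.
No other subset beats 26.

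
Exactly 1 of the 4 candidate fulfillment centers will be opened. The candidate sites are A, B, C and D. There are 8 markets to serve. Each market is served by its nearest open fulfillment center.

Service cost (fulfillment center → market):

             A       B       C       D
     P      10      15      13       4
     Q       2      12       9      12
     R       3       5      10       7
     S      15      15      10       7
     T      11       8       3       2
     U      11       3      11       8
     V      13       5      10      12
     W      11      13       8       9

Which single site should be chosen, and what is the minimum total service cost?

With exactly 1 open, each market uses its cheapest among the chosen.
{D}: P→D 4, Q→D 12, R→D 7, S→D 7, T→D 2, U→D 8, V→D 12, W→D 9. Service cost 61.
{C}: service cost 74
{A}: service cost 76
Among all 4 size-1 choices, {D} is lowest.

Choose D only; total service cost 61.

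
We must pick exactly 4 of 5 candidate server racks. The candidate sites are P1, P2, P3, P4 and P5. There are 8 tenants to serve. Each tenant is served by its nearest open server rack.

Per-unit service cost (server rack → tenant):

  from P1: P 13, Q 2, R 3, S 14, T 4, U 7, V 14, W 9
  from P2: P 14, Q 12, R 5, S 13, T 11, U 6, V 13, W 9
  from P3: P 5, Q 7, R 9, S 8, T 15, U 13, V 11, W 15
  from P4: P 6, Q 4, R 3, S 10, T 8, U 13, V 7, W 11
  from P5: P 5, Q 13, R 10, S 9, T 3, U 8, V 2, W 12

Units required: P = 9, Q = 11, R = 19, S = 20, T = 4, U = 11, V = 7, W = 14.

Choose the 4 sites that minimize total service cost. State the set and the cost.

Choose P1, P2, P3 and P5; total service cost 502.

With exactly 4 open, each tenant uses its cheapest among the chosen.
{P1, P2, P3, P5}: P→P3 5·9=45, Q→P1 2·11=22, R→P1 3·19=57, S→P3 8·20=160, T→P5 3·4=12, U→P2 6·11=66, V→P5 2·7=14, W→P1 9·14=126. Service cost 502.
{P1, P3, P4, P5}: service cost 513
{P1, P2, P4, P5}: service cost 522
Among all 5 size-4 choices, {P1, P2, P3, P5} is lowest.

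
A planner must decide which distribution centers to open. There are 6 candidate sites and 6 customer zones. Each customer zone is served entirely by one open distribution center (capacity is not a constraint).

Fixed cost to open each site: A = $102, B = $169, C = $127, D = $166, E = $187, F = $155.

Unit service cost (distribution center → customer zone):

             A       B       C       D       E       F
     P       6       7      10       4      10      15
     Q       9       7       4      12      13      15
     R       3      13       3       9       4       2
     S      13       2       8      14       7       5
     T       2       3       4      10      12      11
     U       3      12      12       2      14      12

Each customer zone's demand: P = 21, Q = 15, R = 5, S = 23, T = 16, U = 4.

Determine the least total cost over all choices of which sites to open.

For any fixed open set, each customer zone goes to its cheapest open site; total = fixed + service.
{A, B}: P→A 6·21=126, Q→B 7·15=105, R→A 3·5=15, S→B 2·23=46, T→A 2·16=32, U→A 3·4=12. Service 336; fixed 271; total 607.
{B}: service 459 + fixed 169 = 628
{A, C}: P→A 6·21=126, Q→C 4·15=60, R→A 3·5=15, S→C 8·23=184, T→A 2·16=32, U→A 3·4=12. Service 429; fixed 229; total 658.
{A, B, C, D, E, F}: P→D 4·21=84, Q→C 4·15=60, R→F 2·5=10, S→B 2·23=46, T→A 2·16=32, U→D 2·4=8. Service 240; fixed 906; total 1146.
No other subset beats 607.

Minimum total cost: 607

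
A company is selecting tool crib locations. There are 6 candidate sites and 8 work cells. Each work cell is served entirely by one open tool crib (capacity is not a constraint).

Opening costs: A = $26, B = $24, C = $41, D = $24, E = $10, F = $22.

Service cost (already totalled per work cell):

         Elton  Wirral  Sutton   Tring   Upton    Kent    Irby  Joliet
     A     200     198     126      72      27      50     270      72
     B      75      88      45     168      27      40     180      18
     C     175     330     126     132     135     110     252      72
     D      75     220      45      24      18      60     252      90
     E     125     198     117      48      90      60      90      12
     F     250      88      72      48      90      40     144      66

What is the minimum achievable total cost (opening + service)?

For any fixed open set, each work cell goes to its cheapest open site; total = fixed + service.
{D, E, F}: Elton→D 75, Wirral→F 88, Sutton→D 45, Tring→D 24, Upton→D 18, Kent→F 40, Irby→E 90, Joliet→E 12. Service 392; fixed 56; total 448.
{B, D, E}: service 392 + fixed 58 = 450
{B, E}: service 425 + fixed 34 = 459
{A, B, C, D, E, F}: service 392 + fixed 147 = 539
No other subset beats 448.

Minimum total cost: 448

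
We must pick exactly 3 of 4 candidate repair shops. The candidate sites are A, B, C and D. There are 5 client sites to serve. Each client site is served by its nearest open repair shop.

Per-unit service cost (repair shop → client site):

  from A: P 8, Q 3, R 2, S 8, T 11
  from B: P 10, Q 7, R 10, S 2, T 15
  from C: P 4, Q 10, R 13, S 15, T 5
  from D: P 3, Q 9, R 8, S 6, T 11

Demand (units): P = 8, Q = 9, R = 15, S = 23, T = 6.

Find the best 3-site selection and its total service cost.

Choose A, B and C; total service cost 165.

With exactly 3 open, each client site uses its cheapest among the chosen.
{A, B, C}: P→C 4·8=32, Q→A 3·9=27, R→A 2·15=30, S→B 2·23=46, T→C 5·6=30. Service cost 165.
{A, B, D}: service cost 193
{A, C, D}: service cost 249
Among all 4 size-3 choices, {A, B, C} is lowest.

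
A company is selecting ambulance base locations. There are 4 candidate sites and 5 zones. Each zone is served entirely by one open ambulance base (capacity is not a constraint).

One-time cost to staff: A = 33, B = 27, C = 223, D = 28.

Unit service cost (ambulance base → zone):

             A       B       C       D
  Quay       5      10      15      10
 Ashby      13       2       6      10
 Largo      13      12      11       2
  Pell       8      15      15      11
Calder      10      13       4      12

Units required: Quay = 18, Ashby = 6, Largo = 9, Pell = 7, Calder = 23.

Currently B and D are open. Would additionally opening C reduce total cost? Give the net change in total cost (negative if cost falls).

Current service cost with {B, D}: 563.
Adding C: each zone re-picks its cheapest; new service cost 379, saving 184.
Extra fixed cost: 223. Net change = 223 − 184 = 39.
(Totals: 618 → 657.)

No — net change +39 (cost rises by 39).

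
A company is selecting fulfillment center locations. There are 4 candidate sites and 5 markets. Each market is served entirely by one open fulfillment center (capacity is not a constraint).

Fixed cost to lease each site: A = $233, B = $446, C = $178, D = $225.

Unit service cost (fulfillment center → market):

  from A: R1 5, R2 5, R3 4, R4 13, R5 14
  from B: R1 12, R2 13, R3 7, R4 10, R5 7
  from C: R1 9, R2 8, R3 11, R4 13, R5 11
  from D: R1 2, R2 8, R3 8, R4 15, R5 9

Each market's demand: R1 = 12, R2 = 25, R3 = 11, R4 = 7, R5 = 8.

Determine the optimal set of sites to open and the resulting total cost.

For any fixed open set, each market goes to its cheapest open site; total = fixed + service.
{A}: R1→A 5·12=60, R2→A 5·25=125, R3→A 4·11=44, R4→A 13·7=91, R5→A 14·8=112. Service 432; fixed 233; total 665.
{D}: R1→D 2·12=24, R2→D 8·25=200, R3→D 8·11=88, R4→D 15·7=105, R5→D 9·8=72. Service 489; fixed 225; total 714.
{C}: service 608 + fixed 178 = 786
{A, B, C, D}: service 319 + fixed 1082 = 1401
No other subset beats 665.

Open A only; minimum total cost 665.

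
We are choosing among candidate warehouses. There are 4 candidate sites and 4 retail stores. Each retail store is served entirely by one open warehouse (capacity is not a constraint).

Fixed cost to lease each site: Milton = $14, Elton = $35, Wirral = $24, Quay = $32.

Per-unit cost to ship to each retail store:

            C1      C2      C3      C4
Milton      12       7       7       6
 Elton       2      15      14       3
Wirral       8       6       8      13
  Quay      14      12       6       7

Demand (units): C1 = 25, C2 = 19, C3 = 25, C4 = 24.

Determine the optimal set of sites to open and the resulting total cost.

Open Elton, Wirral and Quay; minimum total cost 477.

For any fixed open set, each retail store goes to its cheapest open site; total = fixed + service.
{Elton, Wirral, Quay}: C1→Elton 2·25=50, C2→Wirral 6·19=114, C3→Quay 6·25=150, C4→Elton 3·24=72. Service 386; fixed 91; total 477.
{Milton, Elton}: service 430 + fixed 49 = 479
{Milton, Elton, Wirral}: service 411 + fixed 73 = 484
{Milton, Elton, Wirral, Quay}: service 386 + fixed 105 = 491
No other subset beats 477.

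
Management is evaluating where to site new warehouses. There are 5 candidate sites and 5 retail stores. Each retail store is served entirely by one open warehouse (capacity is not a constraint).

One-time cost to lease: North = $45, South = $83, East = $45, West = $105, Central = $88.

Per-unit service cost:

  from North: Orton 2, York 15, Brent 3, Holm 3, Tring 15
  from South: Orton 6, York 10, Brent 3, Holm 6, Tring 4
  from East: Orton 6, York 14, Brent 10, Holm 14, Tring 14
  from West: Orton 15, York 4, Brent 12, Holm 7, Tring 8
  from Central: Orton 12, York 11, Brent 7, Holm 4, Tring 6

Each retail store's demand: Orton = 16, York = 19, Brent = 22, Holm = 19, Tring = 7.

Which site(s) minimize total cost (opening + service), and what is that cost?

Open North and West; minimum total cost 437.

For any fixed open set, each retail store goes to its cheapest open site; total = fixed + service.
{North, West}: Orton→North 2·16=32, York→West 4·19=76, Brent→North 3·22=66, Holm→North 3·19=57, Tring→West 8·7=56. Service 287; fixed 150; total 437.
{North, East, West}: service 287 + fixed 195 = 482
{North, South, West}: service 259 + fixed 233 = 492
{North, South, East, West, Central}: service 259 + fixed 366 = 625
No other subset beats 437.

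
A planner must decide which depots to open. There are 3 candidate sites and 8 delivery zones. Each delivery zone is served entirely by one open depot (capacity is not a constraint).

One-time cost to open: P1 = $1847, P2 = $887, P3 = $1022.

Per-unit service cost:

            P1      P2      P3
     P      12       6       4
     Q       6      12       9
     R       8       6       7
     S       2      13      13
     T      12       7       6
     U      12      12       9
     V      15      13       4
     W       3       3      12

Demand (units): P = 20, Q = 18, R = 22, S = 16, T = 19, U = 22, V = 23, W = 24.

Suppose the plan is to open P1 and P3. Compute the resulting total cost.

Total cost: 3719

Each delivery zone is assigned to its cheapest site among the open ones.
{P1, P3}: P→P3 4·20=80, Q→P1 6·18=108, R→P3 7·22=154, S→P1 2·16=32, T→P3 6·19=114, U→P3 9·22=198, V→P3 4·23=92, W→P1 3·24=72. Service 850; fixed 2869; total 3719.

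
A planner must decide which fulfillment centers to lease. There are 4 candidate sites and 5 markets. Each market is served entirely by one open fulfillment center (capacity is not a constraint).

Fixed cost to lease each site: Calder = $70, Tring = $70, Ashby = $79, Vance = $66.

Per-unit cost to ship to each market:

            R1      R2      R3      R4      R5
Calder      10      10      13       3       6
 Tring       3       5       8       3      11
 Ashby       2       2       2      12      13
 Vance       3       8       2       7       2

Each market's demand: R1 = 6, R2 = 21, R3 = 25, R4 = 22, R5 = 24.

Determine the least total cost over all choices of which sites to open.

For any fixed open set, each market goes to its cheapest open site; total = fixed + service.
{Tring, Vance}: R1→Tring 3·6=18, R2→Tring 5·21=105, R3→Vance 2·25=50, R4→Tring 3·22=66, R5→Vance 2·24=48. Service 287; fixed 136; total 423.
{Calder, Ashby, Vance}: R1→Ashby 2·6=12, R2→Ashby 2·21=42, R3→Ashby 2·25=50, R4→Calder 3·22=66, R5→Vance 2·24=48. Service 218; fixed 215; total 433.
{Tring, Ashby, Vance}: service 218 + fixed 215 = 433
{Calder, Tring, Ashby, Vance}: service 218 + fixed 285 = 503
No other subset beats 423.

Minimum total cost: 423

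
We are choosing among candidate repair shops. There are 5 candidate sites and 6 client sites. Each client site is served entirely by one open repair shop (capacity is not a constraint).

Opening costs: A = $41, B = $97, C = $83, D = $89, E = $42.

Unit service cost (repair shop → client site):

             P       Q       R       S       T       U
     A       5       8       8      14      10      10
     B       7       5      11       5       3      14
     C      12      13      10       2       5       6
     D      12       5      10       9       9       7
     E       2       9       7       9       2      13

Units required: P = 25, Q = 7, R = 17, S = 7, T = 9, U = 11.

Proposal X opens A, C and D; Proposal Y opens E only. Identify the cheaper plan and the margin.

Proposal Y is cheaper by 136.

Proposal X: {A, C, D}: P→A 5·25=125, Q→D 5·7=35, R→A 8·17=136, S→C 2·7=14, T→C 5·9=45, U→C 6·11=66. Service 421; fixed 213; total 634.
Proposal Y: {E}: P→E 2·25=50, Q→E 9·7=63, R→E 7·17=119, S→E 9·7=63, T→E 2·9=18, U→E 13·11=143. Service 456; fixed 42; total 498.
Difference: |634 − 498| = 136.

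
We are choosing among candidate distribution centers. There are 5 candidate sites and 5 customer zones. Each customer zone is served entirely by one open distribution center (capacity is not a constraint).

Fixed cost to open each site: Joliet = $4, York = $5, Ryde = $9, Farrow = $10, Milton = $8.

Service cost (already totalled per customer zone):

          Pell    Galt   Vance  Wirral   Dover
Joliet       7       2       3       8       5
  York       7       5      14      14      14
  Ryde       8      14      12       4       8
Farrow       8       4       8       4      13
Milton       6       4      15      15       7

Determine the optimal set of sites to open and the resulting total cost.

Open Joliet only; minimum total cost 29.

For any fixed open set, each customer zone goes to its cheapest open site; total = fixed + service.
{Joliet}: Pell→Joliet 7, Galt→Joliet 2, Vance→Joliet 3, Wirral→Joliet 8, Dover→Joliet 5. Service 25; fixed 4; total 29.
{Joliet, York}: Pell→Joliet 7, Galt→Joliet 2, Vance→Joliet 3, Wirral→Joliet 8, Dover→Joliet 5. Service 25; fixed 9; total 34.
{Joliet, Ryde}: Pell→Joliet 7, Galt→Joliet 2, Vance→Joliet 3, Wirral→Ryde 4, Dover→Joliet 5. Service 21; fixed 13; total 34.
{Joliet, York, Ryde, Farrow, Milton}: Pell→Milton 6, Galt→Joliet 2, Vance→Joliet 3, Wirral→Ryde 4, Dover→Joliet 5. Service 20; fixed 36; total 56.
No other subset beats 29.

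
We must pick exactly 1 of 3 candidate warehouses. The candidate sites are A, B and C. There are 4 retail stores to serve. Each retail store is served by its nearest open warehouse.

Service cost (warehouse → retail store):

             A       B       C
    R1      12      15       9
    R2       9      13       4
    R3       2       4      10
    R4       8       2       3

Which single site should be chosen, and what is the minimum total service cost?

Choose C only; total service cost 26.

With exactly 1 open, each retail store uses its cheapest among the chosen.
{C}: R1→C 9, R2→C 4, R3→C 10, R4→C 3. Service cost 26.
{A}: service cost 31
{B}: service cost 34
Among all 3 size-1 choices, {C} is lowest.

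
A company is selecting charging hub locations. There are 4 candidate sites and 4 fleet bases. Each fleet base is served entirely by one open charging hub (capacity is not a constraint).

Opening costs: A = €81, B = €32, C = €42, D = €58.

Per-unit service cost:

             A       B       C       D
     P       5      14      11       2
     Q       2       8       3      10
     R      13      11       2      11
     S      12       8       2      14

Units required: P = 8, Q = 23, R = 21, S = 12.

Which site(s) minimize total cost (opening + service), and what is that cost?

Open C and D; minimum total cost 251.

For any fixed open set, each fleet base goes to its cheapest open site; total = fixed + service.
{C, D}: P→D 2·8=16, Q→C 3·23=69, R→C 2·21=42, S→C 2·12=24. Service 151; fixed 100; total 251.
{C}: service 223 + fixed 42 = 265
{A, C}: service 152 + fixed 123 = 275
{A, B, C, D}: P→D 2·8=16, Q→A 2·23=46, R→C 2·21=42, S→C 2·12=24. Service 128; fixed 213; total 341.
No other subset beats 251.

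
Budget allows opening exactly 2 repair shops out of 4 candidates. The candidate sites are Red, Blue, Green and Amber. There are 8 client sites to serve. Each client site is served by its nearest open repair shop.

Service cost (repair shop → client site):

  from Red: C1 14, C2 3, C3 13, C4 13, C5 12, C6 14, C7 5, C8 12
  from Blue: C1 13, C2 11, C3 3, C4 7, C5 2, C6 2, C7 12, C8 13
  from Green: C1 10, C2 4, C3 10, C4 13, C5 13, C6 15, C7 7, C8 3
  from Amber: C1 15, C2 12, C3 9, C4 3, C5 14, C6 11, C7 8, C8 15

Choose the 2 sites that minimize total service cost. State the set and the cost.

Choose Blue and Green; total service cost 38.

With exactly 2 open, each client site uses its cheapest among the chosen.
{Blue, Green}: C1→Green 10, C2→Green 4, C3→Blue 3, C4→Blue 7, C5→Blue 2, C6→Blue 2, C7→Green 7, C8→Green 3. Service cost 38.
{Red, Blue}: service cost 47
{Blue, Amber}: service cost 55
Among all 6 size-2 choices, {Blue, Green} is lowest.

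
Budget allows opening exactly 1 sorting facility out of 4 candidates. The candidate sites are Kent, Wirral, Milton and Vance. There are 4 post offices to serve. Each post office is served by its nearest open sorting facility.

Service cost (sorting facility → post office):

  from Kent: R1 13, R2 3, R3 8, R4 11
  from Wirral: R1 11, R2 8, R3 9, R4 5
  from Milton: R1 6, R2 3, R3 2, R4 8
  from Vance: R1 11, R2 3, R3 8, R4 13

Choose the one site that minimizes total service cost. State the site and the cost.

Choose Milton only; total service cost 19.

With exactly 1 open, each post office uses its cheapest among the chosen.
{Milton}: R1→Milton 6, R2→Milton 3, R3→Milton 2, R4→Milton 8. Service cost 19.
{Wirral}: service cost 33
{Kent}: service cost 35
Among all 4 size-1 choices, {Milton} is lowest.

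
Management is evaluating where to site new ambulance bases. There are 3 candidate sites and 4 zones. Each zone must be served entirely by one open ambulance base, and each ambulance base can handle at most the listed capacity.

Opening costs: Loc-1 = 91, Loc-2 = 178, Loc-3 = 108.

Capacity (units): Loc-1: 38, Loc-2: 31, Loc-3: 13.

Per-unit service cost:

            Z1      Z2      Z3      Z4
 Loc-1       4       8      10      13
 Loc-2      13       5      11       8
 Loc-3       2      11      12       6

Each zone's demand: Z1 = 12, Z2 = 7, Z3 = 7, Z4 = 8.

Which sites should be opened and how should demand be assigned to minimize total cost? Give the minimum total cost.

Open {Loc-1}: Z1→Loc-1 4·12=48, Z2→Loc-1 8·7=56, Z3→Loc-1 10·7=70, Z4→Loc-1 13·8=104.
Loads: Loc-1 carries 34/38. Service 278; fixed 91; total 369.
Next best feasible plan costs 421.

Minimum total cost: 369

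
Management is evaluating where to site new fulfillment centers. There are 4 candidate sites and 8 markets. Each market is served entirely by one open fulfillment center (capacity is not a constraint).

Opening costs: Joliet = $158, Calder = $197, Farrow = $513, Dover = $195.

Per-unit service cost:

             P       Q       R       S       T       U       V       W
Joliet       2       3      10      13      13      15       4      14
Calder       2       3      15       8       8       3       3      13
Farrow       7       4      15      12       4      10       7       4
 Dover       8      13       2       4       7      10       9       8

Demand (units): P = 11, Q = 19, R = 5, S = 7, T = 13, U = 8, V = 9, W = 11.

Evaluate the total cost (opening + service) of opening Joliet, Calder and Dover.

Total cost: 897

Each market is assigned to its cheapest site among the open ones.
{Joliet, Calder, Dover}: P→Joliet 2·11=22, Q→Joliet 3·19=57, R→Dover 2·5=10, S→Dover 4·7=28, T→Dover 7·13=91, U→Calder 3·8=24, V→Calder 3·9=27, W→Dover 8·11=88. Service 347; fixed 550; total 897.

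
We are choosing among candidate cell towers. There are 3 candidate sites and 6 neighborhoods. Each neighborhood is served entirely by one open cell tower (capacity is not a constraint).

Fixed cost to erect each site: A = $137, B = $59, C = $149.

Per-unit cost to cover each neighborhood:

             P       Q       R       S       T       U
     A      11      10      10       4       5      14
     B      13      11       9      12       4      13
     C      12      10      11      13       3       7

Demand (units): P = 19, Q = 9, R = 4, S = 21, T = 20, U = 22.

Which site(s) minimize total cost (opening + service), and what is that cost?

Open A and C; minimum total cost 923.

For any fixed open set, each neighborhood goes to its cheapest open site; total = fixed + service.
{A, C}: P→A 11·19=209, Q→A 10·9=90, R→A 10·4=40, S→A 4·21=84, T→C 3·20=60, U→C 7·22=154. Service 637; fixed 286; total 923.
{A}: service 831 + fixed 137 = 968
{A, B, C}: service 633 + fixed 345 = 978
{B}: service 1000 + fixed 59 = 1059
No other subset beats 923.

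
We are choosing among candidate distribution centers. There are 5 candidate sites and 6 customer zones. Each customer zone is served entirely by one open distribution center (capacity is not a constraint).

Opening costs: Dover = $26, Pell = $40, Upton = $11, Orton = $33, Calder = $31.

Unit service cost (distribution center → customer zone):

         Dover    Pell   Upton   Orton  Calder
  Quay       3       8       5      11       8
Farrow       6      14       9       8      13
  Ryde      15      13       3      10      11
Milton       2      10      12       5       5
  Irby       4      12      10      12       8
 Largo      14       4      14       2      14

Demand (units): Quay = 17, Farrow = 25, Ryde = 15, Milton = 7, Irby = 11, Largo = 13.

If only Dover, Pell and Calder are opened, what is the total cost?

Each customer zone is assigned to its cheapest site among the open ones.
{Dover, Pell, Calder}: Quay→Dover 3·17=51, Farrow→Dover 6·25=150, Ryde→Calder 11·15=165, Milton→Dover 2·7=14, Irby→Dover 4·11=44, Largo→Pell 4·13=52. Service 476; fixed 97; total 573.

Total cost: 573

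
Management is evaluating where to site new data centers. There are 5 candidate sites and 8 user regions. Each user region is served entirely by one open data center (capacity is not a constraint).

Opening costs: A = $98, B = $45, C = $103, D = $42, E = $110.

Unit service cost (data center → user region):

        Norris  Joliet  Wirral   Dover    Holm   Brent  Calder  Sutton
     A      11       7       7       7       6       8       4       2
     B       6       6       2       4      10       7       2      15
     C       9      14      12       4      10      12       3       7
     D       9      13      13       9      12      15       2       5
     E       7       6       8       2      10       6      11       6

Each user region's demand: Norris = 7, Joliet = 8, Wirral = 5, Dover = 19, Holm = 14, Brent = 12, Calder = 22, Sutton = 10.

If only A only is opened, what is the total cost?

Total cost: 687

Each user region is assigned to its cheapest site among the open ones.
{A}: Norris→A 11·7=77, Joliet→A 7·8=56, Wirral→A 7·5=35, Dover→A 7·19=133, Holm→A 6·14=84, Brent→A 8·12=96, Calder→A 4·22=88, Sutton→A 2·10=20. Service 589; fixed 98; total 687.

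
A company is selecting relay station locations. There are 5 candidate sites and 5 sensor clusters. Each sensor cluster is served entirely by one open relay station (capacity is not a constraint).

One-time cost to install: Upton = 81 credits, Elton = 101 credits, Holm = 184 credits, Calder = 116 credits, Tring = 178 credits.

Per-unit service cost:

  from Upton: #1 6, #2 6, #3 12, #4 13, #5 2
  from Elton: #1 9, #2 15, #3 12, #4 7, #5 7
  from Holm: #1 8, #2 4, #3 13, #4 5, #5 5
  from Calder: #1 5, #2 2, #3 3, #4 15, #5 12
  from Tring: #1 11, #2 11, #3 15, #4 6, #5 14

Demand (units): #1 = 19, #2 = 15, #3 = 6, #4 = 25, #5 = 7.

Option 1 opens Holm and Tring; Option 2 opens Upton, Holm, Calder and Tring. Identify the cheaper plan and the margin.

Option 1 is cheaper by 29.

Option 1: {Holm, Tring}: #1→Holm 8·19=152, #2→Holm 4·15=60, #3→Holm 13·6=78, #4→Holm 5·25=125, #5→Holm 5·7=35. Service 450; fixed 362; total 812.
Option 2: {Upton, Holm, Calder, Tring}: #1→Calder 5·19=95, #2→Calder 2·15=30, #3→Calder 3·6=18, #4→Holm 5·25=125, #5→Upton 2·7=14. Service 282; fixed 559; total 841.
Difference: |812 − 841| = 29.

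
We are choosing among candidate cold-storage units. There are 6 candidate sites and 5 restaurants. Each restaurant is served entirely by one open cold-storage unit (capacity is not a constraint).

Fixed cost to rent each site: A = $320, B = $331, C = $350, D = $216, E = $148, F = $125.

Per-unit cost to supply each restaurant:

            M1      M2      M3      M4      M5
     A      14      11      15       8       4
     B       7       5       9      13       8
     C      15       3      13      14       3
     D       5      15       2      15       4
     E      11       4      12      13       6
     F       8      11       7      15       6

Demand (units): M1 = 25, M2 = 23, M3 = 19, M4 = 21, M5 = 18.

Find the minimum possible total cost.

For any fixed open set, each restaurant goes to its cheapest open site; total = fixed + service.
{D, E}: M1→D 5·25=125, M2→E 4·23=92, M3→D 2·19=38, M4→E 13·21=273, M5→D 4·18=72. Service 600; fixed 364; total 964.
{E, F}: service 806 + fixed 273 = 1079
{D, E, F}: M1→D 5·25=125, M2→E 4·23=92, M3→D 2·19=38, M4→E 13·21=273, M5→D 4·18=72. Service 600; fixed 489; total 1089.
{A, B, C, D, E, F}: service 454 + fixed 1490 = 1944
No other subset beats 964.

Minimum total cost: 964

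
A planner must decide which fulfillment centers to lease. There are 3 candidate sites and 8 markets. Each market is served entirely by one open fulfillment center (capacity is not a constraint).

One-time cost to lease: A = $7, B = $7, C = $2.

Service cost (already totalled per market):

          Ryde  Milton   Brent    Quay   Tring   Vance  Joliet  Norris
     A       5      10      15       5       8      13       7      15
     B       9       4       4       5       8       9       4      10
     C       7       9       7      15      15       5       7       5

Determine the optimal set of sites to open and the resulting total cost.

For any fixed open set, each market goes to its cheapest open site; total = fixed + service.
{B, C}: Ryde→C 7, Milton→B 4, Brent→B 4, Quay→B 5, Tring→B 8, Vance→C 5, Joliet→B 4, Norris→C 5. Service 42; fixed 9; total 51.
{A, B, C}: Ryde→A 5, Milton→B 4, Brent→B 4, Quay→A 5, Tring→A 8, Vance→C 5, Joliet→B 4, Norris→C 5. Service 40; fixed 16; total 56.
{A, C}: service 51 + fixed 9 = 60
{C}: service 70 + fixed 2 = 72
(All 7 nonempty subsets were checked; B and C is lowest.)

Open B and C; minimum total cost 51.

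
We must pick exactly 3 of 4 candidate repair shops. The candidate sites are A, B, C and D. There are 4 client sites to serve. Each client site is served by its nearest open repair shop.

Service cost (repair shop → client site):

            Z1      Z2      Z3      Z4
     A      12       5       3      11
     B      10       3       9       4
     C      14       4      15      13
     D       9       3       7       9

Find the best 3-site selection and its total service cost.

Choose A, B and D; total service cost 19.

With exactly 3 open, each client site uses its cheapest among the chosen.
{A, B, D}: Z1→D 9, Z2→B 3, Z3→A 3, Z4→B 4. Service cost 19.
{A, B, C}: service cost 20
{B, C, D}: service cost 23
Among all 4 size-3 choices, {A, B, D} is lowest.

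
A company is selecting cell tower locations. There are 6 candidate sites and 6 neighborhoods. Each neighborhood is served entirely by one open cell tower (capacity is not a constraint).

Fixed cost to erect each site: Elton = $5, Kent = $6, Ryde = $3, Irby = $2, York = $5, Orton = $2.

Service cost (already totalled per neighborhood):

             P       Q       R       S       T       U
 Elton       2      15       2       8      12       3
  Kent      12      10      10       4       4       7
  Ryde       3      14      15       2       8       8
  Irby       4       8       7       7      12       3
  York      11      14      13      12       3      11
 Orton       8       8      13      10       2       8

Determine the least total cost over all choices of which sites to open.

For any fixed open set, each neighborhood goes to its cheapest open site; total = fixed + service.
{Elton, Ryde, Orton}: P→Elton 2, Q→Orton 8, R→Elton 2, S→Ryde 2, T→Orton 2, U→Elton 3. Service 19; fixed 10; total 29.
{Elton, Ryde, Irby, Orton}: service 19 + fixed 12 = 31
{Elton, Orton}: service 25 + fixed 7 = 32
{Elton, Kent, Ryde, Irby, York, Orton}: P→Elton 2, Q→Irby 8, R→Elton 2, S→Ryde 2, T→Orton 2, U→Elton 3. Service 19; fixed 23; total 42.
No other subset beats 29.

Minimum total cost: 29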